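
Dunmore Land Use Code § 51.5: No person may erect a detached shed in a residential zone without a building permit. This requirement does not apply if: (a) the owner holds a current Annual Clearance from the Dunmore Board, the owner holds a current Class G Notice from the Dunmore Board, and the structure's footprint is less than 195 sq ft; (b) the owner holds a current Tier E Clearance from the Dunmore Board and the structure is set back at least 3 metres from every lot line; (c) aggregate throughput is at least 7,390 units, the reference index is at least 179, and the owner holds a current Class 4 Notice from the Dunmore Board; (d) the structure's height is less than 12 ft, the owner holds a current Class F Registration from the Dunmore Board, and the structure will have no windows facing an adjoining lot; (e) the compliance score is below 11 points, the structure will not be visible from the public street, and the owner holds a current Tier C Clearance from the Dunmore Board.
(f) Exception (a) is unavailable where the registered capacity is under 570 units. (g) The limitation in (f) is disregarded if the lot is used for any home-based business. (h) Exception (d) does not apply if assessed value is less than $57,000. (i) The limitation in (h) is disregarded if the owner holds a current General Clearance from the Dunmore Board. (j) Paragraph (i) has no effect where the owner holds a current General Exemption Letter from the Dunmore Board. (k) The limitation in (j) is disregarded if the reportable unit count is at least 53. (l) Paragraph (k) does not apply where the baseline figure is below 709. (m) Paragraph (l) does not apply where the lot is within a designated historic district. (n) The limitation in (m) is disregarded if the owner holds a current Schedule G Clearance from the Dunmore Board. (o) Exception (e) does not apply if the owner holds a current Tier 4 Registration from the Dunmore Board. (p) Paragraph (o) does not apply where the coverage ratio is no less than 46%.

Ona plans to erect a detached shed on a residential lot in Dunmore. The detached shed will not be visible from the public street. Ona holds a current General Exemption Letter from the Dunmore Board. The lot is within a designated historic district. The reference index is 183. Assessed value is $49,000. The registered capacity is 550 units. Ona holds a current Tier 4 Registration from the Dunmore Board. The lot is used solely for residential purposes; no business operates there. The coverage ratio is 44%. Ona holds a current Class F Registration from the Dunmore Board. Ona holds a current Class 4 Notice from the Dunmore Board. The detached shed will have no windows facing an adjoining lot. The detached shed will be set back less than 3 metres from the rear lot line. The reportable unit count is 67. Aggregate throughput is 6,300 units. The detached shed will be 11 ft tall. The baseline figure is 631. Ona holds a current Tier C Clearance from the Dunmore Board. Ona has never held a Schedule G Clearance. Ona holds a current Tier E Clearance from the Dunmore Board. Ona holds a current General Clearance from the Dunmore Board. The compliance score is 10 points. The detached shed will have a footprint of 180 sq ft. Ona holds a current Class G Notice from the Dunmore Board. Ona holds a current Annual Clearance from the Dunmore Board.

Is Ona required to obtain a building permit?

Exception (a)'s conditions are all satisfied: a current Annual Clearance is held; a current Class G Notice is held; the structure's footprint is 180 sq ft, less than the 195 sq ft limit. But: (f) is engaged — the registered capacity is 550 units, under the 570 units limit. (g) is not triggered (the lot is solely residential), so (f) stands. So (a) is unavailable.
Exception (b) requires that the structure is set back at least 3 metres from every lot line; but the rear setback is under 3 m, so (b) is unavailable.
Exception (c) requires that aggregate throughput is at least 7,390 units; but aggregate throughput is 6,300 units, short of 7,390 units, so (c) is unavailable.
Exception (d)'s conditions are all satisfied: the structure's height is 11 ft, less than the 12 ft limit; a current Class F Registration is held; no windows face an adjoining lot. Applying paragraphs (h)–(n): (h) operates (assessed value is $49,000, less than the $57,000 limit), but is overridden by (i): (i) operates against (h): a current General Clearance is held. (j) would limit (i) — a current General Exemption Letter is held — but (k) sets (j) aside: (k) applies — the reportable unit count is 67, meeting the 53 threshold. (l) would limit (k) — the baseline figure is 631, below the 709 limit — but (m) sets (l) aside: (m) applies — the lot is in a historic district. (n), which would lift (m), is not triggered — there is no Schedule G Clearance in force. Exception (d) stands.
Exception (e): the compliance score is 10 points, below the 11 points limit; the structure will not be visible from the street; a current Tier C Clearance is held — every condition holds. Turning to paragraphs (o)–(p): (o) is triggered — a current Tier 4 Registration is held. (p), which would lift (o), does not operate here — the coverage ratio is 44%, short of 46%. So (e) is unavailable.

No — exception (d) applies; Ona does not need a building permit.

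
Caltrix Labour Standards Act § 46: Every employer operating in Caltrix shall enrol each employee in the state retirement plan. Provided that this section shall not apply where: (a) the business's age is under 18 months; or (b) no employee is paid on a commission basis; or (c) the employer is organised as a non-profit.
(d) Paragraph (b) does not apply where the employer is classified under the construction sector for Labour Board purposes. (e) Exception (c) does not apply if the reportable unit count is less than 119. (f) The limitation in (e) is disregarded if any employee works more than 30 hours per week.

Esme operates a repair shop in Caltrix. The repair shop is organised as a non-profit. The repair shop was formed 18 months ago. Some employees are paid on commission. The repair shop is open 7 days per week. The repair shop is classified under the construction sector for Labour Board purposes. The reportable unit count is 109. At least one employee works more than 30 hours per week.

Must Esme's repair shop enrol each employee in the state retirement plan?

No — exception (c) applies; Esme's repair shop is not required to enrol each employee in the state retirement plan.

Exception (a) fails — the business's age is 18 months, not under 18 months.
Exception (b) fails — some employees are paid on commission.
All of (c)'s requirements are met (the employer is a non-profit). Under paragraphs (e)–(f): (e) is triggered (the reportable unit count is 109, less than the 119 limit), but is overridden by (f): (f) operates against (e): at least one employee exceeds 30 hours/week. (c) remains available.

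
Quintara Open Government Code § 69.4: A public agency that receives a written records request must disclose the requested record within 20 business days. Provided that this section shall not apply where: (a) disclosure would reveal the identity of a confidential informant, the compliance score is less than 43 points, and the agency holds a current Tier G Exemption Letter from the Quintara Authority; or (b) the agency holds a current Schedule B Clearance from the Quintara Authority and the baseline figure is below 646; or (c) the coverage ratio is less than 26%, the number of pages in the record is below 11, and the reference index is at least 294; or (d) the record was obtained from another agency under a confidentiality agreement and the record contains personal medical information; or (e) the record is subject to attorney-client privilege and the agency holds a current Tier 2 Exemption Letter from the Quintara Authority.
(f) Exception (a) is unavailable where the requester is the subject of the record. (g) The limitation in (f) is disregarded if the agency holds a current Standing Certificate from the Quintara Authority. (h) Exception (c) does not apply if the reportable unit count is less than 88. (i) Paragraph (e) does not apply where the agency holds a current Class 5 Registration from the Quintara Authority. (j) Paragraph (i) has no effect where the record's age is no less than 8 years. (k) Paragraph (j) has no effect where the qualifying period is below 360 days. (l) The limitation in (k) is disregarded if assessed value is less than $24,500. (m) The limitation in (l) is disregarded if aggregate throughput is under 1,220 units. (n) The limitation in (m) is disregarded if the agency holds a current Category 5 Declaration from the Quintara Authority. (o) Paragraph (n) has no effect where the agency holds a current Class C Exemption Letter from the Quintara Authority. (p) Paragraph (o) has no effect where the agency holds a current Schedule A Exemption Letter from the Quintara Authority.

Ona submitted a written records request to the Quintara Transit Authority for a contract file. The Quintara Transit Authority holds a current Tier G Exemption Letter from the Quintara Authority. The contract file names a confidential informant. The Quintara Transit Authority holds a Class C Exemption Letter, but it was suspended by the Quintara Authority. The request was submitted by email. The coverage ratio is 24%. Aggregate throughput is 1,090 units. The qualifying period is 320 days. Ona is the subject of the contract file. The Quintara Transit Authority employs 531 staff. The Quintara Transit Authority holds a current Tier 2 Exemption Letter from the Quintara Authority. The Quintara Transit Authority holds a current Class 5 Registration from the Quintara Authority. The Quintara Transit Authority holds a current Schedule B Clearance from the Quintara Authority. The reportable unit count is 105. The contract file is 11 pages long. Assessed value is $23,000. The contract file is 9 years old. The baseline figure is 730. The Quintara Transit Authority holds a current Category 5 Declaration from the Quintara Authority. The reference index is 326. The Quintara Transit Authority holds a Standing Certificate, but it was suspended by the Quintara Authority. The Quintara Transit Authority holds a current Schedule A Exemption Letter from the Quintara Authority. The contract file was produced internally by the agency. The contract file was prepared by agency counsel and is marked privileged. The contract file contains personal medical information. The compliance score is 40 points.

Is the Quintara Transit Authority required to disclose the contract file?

Exception (a) is satisfied on its face — the contract file names a confidential informant; the compliance score is 40 points, less than the 43 points limit; a current Tier G Exemption Letter is held. However, paragraphs (f)–(g) must be considered: (f) applies — Ona is the subject of the contract file. (g) does not operate here (the Standing Certificate is not current), so (f) stands. So (a) is unavailable.
Exception (b) does not apply: the baseline figure is 730, not below 646.
Exception (c) fails — the number of pages in the record is 11, not below 11.
Exception (d) does not apply: the contract file was produced internally.
All of (e)'s requirements are met (the contract file is privileged; a current Tier 2 Exemption Letter is held). Applying paragraphs (i)–(p): (i) is engaged (a current Class 5 Registration is held), but is set aside by (j): (j) is triggered — the record's age is 9 years, meeting the 8 years threshold. (k) would limit (j) — the qualifying period is 320 days, below the 360 days limit — but (l) sets (k) aside: (l) operates against (k): assessed value is $23,000, less than the $24,500 limit. (m) operates (aggregate throughput is 1,090 units, under the 1,220 units limit), but is displaced by (n): (n) operates against (m): a current Category 5 Declaration is held. (o), which would lift (n), is inapplicable — no current Class C Exemption Letter is held. Exception (e) stands.

No — exception (e) applies; the Quintara Transit Authority is not required to disclose the contract file.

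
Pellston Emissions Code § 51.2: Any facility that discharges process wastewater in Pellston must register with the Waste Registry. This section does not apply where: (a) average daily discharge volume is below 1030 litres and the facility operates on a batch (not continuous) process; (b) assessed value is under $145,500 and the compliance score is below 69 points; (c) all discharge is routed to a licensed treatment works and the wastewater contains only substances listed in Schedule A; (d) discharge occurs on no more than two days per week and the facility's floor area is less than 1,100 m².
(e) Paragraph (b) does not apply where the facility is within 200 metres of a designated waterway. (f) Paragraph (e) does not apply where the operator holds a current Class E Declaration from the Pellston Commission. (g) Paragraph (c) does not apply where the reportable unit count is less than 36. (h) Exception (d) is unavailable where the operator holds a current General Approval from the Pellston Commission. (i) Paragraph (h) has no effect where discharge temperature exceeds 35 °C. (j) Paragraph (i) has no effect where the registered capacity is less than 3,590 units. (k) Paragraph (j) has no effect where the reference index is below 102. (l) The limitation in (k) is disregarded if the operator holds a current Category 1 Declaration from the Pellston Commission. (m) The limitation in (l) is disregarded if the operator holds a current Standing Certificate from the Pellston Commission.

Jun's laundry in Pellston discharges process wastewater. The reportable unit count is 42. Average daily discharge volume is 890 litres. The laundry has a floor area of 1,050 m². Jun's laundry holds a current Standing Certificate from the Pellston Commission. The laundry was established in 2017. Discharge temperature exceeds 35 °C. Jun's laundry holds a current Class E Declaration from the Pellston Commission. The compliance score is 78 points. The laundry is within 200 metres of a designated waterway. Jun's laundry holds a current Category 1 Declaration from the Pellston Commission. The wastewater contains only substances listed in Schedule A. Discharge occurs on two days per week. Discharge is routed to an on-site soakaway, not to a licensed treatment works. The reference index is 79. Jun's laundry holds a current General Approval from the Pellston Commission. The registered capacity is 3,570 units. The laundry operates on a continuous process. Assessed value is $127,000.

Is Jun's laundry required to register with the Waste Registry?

Exception (a) requires that the facility operates on a batch (not continuous) process; but the facility operates on a continuous process, so (a) is unavailable.
Exception (b) requires that the compliance score is below 69 points; but the compliance score is 78 points, not below 69 points, so (b) is unavailable.
Exception (c) fails — discharge is not routed to a licensed treatment works.
Exception (d) is satisfied on its face — discharge occurs on no more than two days per week; the facility's floor area is 1,050 m², less than the 1,100 m² limit. Under paragraphs (h)–(m): (h) is engaged (a current General Approval is held), but yields to (i): (i) operates — discharge temperature exceeds 35 °C. (j) would limit (i) — the registered capacity is 3,570 units, less than the 3,590 units limit — but (k) sets (j) aside: (k) operates against (j): the reference index is 79, below the 102 limit. (l) applies (a current Category 1 Declaration is held), but is overridden by (m): (m) is engaged — a current Standing Certificate is held. So (d) applies.

No — exception (d) applies; Jun's laundry is not required to register with the Waste Registry.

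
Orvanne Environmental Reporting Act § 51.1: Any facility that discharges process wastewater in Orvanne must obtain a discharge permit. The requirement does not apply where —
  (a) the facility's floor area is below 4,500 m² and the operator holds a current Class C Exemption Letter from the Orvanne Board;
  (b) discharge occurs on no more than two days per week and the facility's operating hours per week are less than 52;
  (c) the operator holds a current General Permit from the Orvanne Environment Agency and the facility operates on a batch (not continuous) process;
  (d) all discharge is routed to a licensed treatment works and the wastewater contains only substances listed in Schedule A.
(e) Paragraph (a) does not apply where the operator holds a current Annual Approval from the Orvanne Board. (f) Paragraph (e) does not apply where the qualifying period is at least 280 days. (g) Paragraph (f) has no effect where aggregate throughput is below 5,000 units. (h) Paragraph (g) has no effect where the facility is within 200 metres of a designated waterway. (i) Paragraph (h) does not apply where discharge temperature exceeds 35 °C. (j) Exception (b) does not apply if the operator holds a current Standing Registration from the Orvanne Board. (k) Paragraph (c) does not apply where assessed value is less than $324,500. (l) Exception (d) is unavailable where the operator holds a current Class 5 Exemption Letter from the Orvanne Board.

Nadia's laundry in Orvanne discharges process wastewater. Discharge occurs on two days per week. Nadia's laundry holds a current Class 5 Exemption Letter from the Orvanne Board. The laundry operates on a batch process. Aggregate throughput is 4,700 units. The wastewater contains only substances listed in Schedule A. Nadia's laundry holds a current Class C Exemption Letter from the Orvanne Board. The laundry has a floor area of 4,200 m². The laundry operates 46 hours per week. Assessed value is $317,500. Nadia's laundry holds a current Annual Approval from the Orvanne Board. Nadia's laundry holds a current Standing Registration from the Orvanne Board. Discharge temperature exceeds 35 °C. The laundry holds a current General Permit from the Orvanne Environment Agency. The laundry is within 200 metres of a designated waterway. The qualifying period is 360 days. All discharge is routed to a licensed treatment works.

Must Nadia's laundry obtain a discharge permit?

Exception (a) is satisfied on its face — the facility's floor area is 4,200 m², below the 4,500 m² limit; a current Class C Exemption Letter is held. But applying paragraphs (e)–(i): (e) is triggered — a current Annual Approval is held. (f) operates (the qualifying period is 360 days, meeting the 280 days threshold), but is overridden by (g): (g) operates — aggregate throughput is 4,700 units, below the 5,000 units limit. (h) would limit (g) — the laundry is within 200 m of a designated waterway — but (i) sets (h) aside: (i) operates against (h): discharge temperature exceeds 35 °C. So (a) is unavailable.
All of (b)'s requirements are met (discharge occurs on no more than two days per week; the facility's operating hours per week are 46, less than the 52 limit). But: (j) operates against (b): a current Standing Registration is held. (b) is therefore removed.
Exception (c): a current General Permit is held; the facility operates on a batch process — every condition holds. But: (k) applies — assessed value is $317,500, less than the $324,500 limit. (c) is therefore removed.
All of (d)'s requirements are met (discharge is routed to a licensed treatment works; the wastewater is Schedule-A-only). However, paragraph (l) must be considered: (l) operates against (d): a current Class 5 Exemption Letter is held. Exception (d) does not apply.
No exception displaces § 51.1.

Yes — Nadia's laundry must obtain a discharge permit.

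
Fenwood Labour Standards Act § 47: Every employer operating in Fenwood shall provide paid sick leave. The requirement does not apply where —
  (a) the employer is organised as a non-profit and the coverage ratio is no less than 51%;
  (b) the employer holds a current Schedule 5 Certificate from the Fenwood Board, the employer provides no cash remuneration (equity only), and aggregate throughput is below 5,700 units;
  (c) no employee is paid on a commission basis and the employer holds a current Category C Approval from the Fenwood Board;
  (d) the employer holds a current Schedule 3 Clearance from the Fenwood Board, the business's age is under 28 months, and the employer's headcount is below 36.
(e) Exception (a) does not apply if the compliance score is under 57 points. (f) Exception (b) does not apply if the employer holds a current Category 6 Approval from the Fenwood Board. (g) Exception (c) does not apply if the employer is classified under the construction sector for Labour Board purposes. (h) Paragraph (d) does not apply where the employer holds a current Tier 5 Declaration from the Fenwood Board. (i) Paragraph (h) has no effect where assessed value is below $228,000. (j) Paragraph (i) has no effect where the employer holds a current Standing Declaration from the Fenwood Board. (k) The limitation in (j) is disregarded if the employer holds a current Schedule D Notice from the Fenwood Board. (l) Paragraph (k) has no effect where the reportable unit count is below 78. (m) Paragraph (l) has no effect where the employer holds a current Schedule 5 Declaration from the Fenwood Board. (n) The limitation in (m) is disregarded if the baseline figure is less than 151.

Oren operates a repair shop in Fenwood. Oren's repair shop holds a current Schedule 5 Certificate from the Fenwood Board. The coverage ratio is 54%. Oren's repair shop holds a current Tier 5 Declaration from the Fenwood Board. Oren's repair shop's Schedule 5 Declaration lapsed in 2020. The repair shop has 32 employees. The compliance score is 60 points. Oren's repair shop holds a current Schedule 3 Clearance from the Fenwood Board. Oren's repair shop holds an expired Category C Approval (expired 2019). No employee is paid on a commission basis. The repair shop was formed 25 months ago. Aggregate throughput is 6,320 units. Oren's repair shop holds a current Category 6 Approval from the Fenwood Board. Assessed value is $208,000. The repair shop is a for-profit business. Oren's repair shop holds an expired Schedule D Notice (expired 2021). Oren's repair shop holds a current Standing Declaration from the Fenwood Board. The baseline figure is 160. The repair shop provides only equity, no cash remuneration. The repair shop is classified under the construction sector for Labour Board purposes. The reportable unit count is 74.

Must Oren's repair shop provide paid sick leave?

Yes — Oren's repair shop must provide paid sick leave.

Exception (a) does not apply: the employer is for-profit.
Exception (b) does not apply: aggregate throughput is 6,320 units, not below 5,700 units.
Exception (c) requires that the employer holds a current Category C Approval from the Fenwood Board; but there is no Category C Approval in force, so (c) is unavailable.
Exception (d)'s conditions are all satisfied: a current Schedule 3 Clearance is held; the business's age is 25 months, under the 28 months limit; the employer's headcount is 32, below the 36 limit. But: (h) operates — a current Tier 5 Declaration is held. (i) applies (assessed value is $208,000, below the $228,000 limit), but yields to (j): (j) is triggered — a current Standing Declaration is held. (k) is not engaged (no current Schedule D Notice is held), so (j) stands. So (d) is unavailable.
Every exception is unavailable, so the rule governs.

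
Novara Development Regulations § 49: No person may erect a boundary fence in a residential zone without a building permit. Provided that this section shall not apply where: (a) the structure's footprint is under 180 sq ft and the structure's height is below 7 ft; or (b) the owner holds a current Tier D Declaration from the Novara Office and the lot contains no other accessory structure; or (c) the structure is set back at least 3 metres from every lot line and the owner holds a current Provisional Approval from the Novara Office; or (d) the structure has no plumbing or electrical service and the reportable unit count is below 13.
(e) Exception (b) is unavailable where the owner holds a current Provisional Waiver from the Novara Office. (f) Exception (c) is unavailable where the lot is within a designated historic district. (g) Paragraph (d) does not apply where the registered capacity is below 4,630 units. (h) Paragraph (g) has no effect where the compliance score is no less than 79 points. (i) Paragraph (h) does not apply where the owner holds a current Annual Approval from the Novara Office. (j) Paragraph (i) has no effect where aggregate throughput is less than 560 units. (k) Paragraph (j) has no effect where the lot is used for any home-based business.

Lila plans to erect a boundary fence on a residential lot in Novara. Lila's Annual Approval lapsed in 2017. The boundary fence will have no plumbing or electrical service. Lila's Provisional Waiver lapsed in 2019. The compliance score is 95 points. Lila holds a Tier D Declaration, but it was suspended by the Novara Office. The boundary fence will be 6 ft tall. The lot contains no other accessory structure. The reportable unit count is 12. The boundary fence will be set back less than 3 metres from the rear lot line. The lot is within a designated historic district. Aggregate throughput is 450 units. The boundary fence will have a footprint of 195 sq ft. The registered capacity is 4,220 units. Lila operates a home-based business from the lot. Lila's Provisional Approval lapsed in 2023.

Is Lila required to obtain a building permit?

Exception (a) does not apply: the structure's footprint is 195 sq ft, not under 180 sq ft.
Exception (b) does not apply: there is no Tier D Declaration in force.
Exception (c) requires that the structure is set back at least 3 metres from every lot line; but the rear setback is under 3 m, so (c) is unavailable.
Exception (d): there is no plumbing or electrical service; the reportable unit count is 12, below the 13 limit — every condition holds. Under paragraphs (g)–(k): (g) would limit (d) — the registered capacity is 4,220 units, below the 4,630 units limit — but (h) sets (g) aside: (h) is engaged — the compliance score is 95 points, meeting the 79 points threshold. (i) is not engaged (there is no Annual Approval in force), so (h) stands. Exception (d) stands.

No — exception (d) applies; Lila does not need a building permit.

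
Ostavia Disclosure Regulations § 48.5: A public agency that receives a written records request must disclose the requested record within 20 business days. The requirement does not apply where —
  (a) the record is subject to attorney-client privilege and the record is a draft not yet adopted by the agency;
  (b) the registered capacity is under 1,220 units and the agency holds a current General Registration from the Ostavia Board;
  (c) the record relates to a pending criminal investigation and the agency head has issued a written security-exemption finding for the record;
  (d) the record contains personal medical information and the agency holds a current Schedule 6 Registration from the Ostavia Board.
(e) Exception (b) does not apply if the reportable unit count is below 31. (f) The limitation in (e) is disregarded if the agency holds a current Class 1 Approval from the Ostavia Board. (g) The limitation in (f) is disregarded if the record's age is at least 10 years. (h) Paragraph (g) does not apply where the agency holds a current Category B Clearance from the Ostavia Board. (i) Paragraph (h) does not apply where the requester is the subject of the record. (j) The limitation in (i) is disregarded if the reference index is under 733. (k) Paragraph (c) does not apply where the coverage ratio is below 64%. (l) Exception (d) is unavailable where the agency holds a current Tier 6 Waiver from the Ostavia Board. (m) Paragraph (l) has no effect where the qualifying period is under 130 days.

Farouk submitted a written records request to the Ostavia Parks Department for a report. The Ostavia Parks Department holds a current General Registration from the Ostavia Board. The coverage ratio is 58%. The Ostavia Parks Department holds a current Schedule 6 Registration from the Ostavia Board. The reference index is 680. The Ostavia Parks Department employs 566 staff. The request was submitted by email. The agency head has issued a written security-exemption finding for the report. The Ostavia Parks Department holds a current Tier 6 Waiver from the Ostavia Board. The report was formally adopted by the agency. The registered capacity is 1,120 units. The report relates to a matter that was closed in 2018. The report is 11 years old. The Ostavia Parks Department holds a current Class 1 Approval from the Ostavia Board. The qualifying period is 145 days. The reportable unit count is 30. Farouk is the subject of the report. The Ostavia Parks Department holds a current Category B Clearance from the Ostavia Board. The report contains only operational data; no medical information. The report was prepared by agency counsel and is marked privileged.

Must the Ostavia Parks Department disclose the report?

Exception (a) fails — the report has been formally adopted.
Exception (b)'s conditions are all satisfied: the registered capacity is 1,120 units, under the 1,220 units limit; a current General Registration is held. Considering the limiting provisions: (e) would limit (b) — the reportable unit count is 30, below the 31 limit — but (f) sets (e) aside: (f) applies — a current Class 1 Approval is held. (g) operates (the record's age is 11 years, meeting the 10 years threshold), but is displaced by (h): (h) is triggered — a current Category B Clearance is held. (i) is triggered (Farouk is the subject of the report), but is overridden by (j): (j) operates against (i): the reference index is 680, under the 733 limit. Exception (b) stands.
Exception (c) fails — the report relates to a closed matter.
Exception (d) fails — the report contains only operational data.

No — exception (b) applies; the Ostavia Parks Department is not required to disclose the report.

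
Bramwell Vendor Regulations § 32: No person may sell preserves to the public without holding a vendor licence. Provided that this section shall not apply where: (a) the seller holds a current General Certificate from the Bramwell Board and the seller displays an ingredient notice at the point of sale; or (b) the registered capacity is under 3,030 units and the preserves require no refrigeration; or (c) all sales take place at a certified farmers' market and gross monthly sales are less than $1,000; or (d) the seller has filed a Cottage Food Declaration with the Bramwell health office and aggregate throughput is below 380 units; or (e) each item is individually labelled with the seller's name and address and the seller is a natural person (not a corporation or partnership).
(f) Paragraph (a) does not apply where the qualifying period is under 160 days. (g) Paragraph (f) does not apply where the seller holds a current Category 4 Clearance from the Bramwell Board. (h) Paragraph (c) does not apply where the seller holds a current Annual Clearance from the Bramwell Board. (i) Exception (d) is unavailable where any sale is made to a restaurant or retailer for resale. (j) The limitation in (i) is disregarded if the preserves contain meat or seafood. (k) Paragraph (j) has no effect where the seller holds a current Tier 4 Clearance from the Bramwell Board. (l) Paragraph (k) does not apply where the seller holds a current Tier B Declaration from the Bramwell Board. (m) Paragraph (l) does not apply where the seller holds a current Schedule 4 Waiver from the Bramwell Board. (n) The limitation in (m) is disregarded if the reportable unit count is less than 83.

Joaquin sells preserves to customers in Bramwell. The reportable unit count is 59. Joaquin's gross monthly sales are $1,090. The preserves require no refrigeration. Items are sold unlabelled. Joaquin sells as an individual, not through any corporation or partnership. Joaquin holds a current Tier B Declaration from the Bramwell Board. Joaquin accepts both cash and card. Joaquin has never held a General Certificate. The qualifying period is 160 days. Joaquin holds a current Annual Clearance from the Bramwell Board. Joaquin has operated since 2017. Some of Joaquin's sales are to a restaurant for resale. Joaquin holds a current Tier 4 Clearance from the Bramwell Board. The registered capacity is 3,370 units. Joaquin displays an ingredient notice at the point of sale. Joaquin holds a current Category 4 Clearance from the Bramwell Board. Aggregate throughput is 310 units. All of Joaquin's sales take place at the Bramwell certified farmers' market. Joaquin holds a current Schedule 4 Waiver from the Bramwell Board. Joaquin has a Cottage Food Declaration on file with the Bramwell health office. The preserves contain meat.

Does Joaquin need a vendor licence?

No — exception (d) applies; Joaquin is not required to hold a vendor licence.

Exception (a) fails — there is no General Certificate in force.
Exception (b) does not apply: the registered capacity is 3,370 units, not under 3,030 units.
Exception (c) fails — gross monthly sales are $1,090, not less than $1,000.
Exception (d): a Cottage Food Declaration is on file; aggregate throughput is 310 units, below the 380 units limit — every condition holds. Considering the limiting provisions: (i) would limit (d) — some sales are to a restaurant for resale — but (j) sets (i) aside: (j) operates against (i): the preserves contain meat. (k) is engaged (a current Tier 4 Clearance is held), but is itself disapplied by (l): (l) is triggered — a current Tier B Declaration is held. (m) applies (a current Schedule 4 Waiver is held), but yields to (n): (n) operates against (m): the reportable unit count is 59, less than the 83 limit. So (d) applies.
Exception (e) fails — items are sold unlabelled.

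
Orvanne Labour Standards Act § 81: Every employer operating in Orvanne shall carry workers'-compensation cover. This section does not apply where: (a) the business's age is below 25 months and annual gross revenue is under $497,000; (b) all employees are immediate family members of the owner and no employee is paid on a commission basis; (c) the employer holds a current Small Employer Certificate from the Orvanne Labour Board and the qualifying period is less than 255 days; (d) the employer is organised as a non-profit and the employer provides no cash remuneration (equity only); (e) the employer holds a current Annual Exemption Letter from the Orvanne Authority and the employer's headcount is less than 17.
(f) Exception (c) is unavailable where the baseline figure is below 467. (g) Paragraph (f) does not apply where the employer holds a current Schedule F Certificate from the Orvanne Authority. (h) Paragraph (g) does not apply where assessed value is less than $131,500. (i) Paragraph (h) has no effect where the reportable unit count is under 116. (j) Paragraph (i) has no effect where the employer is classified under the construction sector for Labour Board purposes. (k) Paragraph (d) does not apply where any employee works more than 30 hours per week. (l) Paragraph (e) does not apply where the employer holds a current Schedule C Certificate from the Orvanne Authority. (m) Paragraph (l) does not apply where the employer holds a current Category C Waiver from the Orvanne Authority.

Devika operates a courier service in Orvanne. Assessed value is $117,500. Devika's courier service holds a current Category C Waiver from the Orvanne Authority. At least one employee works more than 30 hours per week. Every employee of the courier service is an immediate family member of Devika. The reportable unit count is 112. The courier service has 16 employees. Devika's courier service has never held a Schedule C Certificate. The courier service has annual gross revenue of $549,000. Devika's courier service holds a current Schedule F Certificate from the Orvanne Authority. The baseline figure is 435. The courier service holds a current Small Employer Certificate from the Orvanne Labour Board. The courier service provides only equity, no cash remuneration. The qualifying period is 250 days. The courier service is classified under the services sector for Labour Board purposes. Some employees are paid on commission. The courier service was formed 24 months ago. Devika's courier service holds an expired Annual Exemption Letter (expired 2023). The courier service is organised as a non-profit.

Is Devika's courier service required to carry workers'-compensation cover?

Exception (a) does not apply: annual gross revenue is $549,000, not under $497,000.
Exception (b) fails — some employees are paid on commission.
All of (c)'s requirements are met (a current Small Employer Certificate is held; the qualifying period is 250 days, less than the 255 days limit). Considering the limiting provisions: (f) is triggered (the baseline figure is 435, below the 467 limit), but is displaced by (g): (g) operates — a current Schedule F Certificate is held. (h) would limit (g) — assessed value is $117,500, less than the $131,500 limit — but (i) sets (h) aside: (i) operates against (h): the reportable unit count is 112, under the 116 limit. (j) is not engaged (the courier service is classified under the services sector), so (i) stands. Exception (c) stands.
Exception (d)'s conditions are all satisfied: the employer is a non-profit; remuneration is equity-only. Turning to paragraph (k): (k) is engaged — at least one employee exceeds 30 hours/week. So (d) is unavailable.
Exception (e) fails — there is no Annual Exemption Letter in force.

No — exception (c) applies; Devika's courier service is not required to carry workers'-compensation cover.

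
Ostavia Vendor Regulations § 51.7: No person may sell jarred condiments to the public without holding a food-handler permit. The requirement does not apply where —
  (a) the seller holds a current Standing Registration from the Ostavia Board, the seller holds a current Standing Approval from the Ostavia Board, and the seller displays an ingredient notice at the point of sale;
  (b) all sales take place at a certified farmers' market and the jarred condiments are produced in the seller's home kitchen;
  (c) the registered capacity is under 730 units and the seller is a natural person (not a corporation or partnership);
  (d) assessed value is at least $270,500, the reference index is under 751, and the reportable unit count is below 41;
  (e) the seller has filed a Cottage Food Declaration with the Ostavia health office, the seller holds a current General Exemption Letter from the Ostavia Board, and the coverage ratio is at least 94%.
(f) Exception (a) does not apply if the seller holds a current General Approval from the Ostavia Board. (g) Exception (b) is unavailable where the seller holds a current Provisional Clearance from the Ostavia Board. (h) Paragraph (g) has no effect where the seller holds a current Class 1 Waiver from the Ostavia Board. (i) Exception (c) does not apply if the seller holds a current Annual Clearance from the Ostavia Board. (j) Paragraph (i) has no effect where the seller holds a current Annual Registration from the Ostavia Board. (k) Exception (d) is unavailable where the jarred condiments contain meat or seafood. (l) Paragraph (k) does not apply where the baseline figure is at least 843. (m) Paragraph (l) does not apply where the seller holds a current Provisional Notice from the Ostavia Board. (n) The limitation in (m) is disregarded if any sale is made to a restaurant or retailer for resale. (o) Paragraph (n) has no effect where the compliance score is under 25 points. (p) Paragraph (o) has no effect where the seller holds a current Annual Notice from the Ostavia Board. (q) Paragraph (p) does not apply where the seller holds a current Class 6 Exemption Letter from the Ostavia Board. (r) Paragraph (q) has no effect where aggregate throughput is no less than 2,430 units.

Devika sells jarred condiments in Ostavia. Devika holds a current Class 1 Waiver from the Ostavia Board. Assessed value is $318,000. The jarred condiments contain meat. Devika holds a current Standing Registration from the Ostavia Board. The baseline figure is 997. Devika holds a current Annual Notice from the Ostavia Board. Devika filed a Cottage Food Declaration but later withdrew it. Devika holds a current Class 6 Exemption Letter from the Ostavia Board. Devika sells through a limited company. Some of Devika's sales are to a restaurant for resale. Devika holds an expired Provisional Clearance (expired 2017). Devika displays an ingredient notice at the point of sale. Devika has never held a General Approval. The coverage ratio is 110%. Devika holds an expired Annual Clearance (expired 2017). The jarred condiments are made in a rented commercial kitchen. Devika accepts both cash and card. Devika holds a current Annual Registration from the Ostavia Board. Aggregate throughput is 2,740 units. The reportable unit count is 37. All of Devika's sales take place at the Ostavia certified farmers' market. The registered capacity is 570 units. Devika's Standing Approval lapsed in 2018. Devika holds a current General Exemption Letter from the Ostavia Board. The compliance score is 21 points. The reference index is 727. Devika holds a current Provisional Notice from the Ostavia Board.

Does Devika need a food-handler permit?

Exception (a) requires that the seller holds a current Standing Approval from the Ostavia Board; but no current Standing Approval is held, so (a) is unavailable.
Exception (b) does not apply: the jarred condiments are made in a commercial kitchen, not a home kitchen.
Exception (c) fails — the seller operates through a limited company.
All of (d)'s requirements are met (assessed value is $318,000, meeting the $270,500 threshold; the reference index is 727, under the 751 limit; the reportable unit count is 37, below the 41 limit). As to paragraphs (k)–(r): (k) operates (the jarred condiments contain meat), but is set aside by (l): (l) applies — the baseline figure is 997, meeting the 843 threshold. (m) is engaged (a current Provisional Notice is held), but is displaced by (n): (n) operates — some sales are to a restaurant for resale. (o) is triggered (the compliance score is 21 points, under the 25 points limit), but is set aside by (p): (p) operates against (o): a current Annual Notice is held. (q) would limit (p) — a current Class 6 Exemption Letter is held — but (r) sets (q) aside: (r) operates against (q): aggregate throughput is 2,740 units, meeting the 2,430 units threshold. Exception (d) stands.
Exception (e) requires that the seller has filed a Cottage Food Declaration with the Ostavia health office; but the Cottage Food Declaration was withdrawn, so (e) is unavailable.

No — exception (d) applies; Devika is not required to hold a food-handler permit.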